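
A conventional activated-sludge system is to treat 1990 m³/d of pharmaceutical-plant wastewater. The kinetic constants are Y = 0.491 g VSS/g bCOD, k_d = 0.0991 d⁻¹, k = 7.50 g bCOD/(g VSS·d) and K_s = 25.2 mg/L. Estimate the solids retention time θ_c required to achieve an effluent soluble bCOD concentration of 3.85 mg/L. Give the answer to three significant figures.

At the target effluent, Y k S/(K_s+S) = 0.491×7.50×3.85/29.05 = 0.4880 d⁻¹.
Then 1/θ_c = μ − k_d = 0.4880 − 0.0991 = 0.3889 d⁻¹, giving θ_c = 2.571 d.

θ_c ≈ 2.57 d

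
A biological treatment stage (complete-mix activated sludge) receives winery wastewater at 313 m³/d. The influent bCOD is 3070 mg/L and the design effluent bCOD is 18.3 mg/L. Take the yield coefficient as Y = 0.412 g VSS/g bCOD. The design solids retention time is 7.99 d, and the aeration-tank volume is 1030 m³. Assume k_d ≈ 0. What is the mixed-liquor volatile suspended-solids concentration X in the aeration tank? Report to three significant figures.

X ≈ 3050 mg/L

From V·X = Y·Q·(S₀ − S)·θ_c (decay neglected): X = 0.412 × 313 × (3070 − 18.3) × 7.99 / 1030 = 3053 mg/L.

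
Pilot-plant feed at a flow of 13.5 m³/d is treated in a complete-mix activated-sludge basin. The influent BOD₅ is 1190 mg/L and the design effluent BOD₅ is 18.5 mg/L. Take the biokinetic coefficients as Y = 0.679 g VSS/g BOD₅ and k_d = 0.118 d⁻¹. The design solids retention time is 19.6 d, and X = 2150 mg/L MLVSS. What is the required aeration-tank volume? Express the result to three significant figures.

From the SRT design equation V = Y Q (S₀−S) θ_c / [X (1 + k_d θ_c)] = 0.679 × 13.5 × (1190 − 18.5) × 19.6 / [2150 × (1 + 0.118 × 19.6)] = 2.1×10^5 / 7123 = 29.55 m³.

V ≈ 29.6 m³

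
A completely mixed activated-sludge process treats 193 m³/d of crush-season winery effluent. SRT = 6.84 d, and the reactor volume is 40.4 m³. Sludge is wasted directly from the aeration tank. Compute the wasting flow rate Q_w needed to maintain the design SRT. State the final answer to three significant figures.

Q_w ≈ 5.91 m³/d

Wasting from the aeration tank: Q_w = V / θ_c = 40.40 / 6.84 = 5.906 m³/d.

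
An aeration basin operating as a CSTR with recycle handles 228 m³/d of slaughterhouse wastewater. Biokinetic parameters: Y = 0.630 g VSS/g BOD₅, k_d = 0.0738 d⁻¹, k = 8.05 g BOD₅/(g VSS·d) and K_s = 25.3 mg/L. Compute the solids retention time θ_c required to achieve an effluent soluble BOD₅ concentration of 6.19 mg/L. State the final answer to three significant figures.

θ_c ≈ 1.08 d

At the target effluent, Y k S/(K_s+S) = 0.630×8.05×6.19/31.49 = 0.9969 d⁻¹.
Then 1/θ_c = μ − k_d = 0.9969 − 0.0738 = 0.9231 d⁻¹, giving θ_c = 1.083 d.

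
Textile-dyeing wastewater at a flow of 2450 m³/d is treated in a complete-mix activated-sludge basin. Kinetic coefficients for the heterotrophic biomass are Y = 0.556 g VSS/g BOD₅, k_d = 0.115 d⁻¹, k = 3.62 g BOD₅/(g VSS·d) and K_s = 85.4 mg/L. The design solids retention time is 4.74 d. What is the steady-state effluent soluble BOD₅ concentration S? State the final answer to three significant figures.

For a completely mixed reactor with recycle the Lawrence–McCarty relation gives S = K_s·(1 + k_d·θ_c) / [θ_c·(Y·k − k_d) − 1] = 85.4 × (1 + 0.115 × 4.74) / [4.74 × (0.556 × 3.62 − 0.115) − 1] = 132.0 / 7.995 = 16.50 mg/L.

S ≈ 16.5 mg/L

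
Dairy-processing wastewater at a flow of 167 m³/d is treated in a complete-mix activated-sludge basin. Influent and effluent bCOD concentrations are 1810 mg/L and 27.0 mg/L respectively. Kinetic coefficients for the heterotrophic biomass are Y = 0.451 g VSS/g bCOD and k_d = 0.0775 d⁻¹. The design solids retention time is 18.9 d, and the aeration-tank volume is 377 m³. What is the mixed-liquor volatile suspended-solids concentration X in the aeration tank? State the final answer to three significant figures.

X = Y·Q·ΔS·θ_c / [V·(1 + k_d θ_c)] = 0.451 × 167 × (1810 − 27.0) × 18.9 / [377 × (1 + 0.0775 × 18.9)] = 2731 mg/L.

X ≈ 2730 mg/L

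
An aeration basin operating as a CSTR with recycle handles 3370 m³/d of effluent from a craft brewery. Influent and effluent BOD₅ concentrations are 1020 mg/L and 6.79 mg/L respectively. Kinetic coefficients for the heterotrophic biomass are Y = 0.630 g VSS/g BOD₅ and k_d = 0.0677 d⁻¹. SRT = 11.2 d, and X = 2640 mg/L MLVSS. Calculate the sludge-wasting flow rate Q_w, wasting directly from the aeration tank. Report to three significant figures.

Steady-state biomass mass balance: V·X·(1 + k_d·θ_c) = Y·Q·(S₀ − S)·θ_c, so V = 0.630 × 3370 × (1020 − 6.79) × 11.2 / [2640 × (1 + 0.0677 × 11.2)] = 2.41×10^7 / 4642 = 5190 m³.
With mixed-liquor wasting, θ_c = V/Q_w, so Q_w = V/θ_c = 5190/11.2 = 463.4 m³/d.

Q_w ≈ 463 m³/d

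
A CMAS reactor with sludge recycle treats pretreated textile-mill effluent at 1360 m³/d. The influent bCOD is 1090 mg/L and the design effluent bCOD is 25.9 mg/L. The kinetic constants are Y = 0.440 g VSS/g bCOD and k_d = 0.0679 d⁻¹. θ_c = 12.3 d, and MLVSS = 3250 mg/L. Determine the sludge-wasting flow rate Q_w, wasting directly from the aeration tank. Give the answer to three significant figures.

From the SRT design equation V = Y Q (S₀−S) θ_c / [X (1 + k_d θ_c)] = 0.440 × 1360 × (1090 − 25.9) × 12.3 / [3250 × (1 + 0.0679 × 12.3)] = 7.83×10^6 / 5964 = 1313 m³.
With mixed-liquor wasting, θ_c = V/Q_w, so Q_w = V/θ_c = 1313/12.3 = 106.8 m³/d.

Q_w ≈ 107 m³/d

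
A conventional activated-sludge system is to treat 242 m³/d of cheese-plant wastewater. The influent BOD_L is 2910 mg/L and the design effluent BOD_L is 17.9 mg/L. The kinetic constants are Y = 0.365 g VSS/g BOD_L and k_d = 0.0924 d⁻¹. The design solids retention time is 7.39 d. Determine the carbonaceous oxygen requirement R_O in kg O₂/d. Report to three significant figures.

R_O ≈ 484 kg O₂/d

Observed yield with endogenous decay: Y_obs = Y / (1 + k_d·θ_c) = 0.365 / (1 + 0.0924 × 7.39) = 0.365 / 1.683 = 0.2169 g VSS/g BOD_L.
Substrate removed = Q·(S₀ − S) = 242 m³/d × (2910 − 17.9) g/m³ = 7×10^5 g/d = 699.9 kg/d.
P_X = Y_obs·Q·(S₀ − S) = 0.2169 × 699.9 = 151.8 kg VSS/d.
Carbonaceous O₂ demand = substrate oxidised − cell-mass equivalent = 699.9 − 1.42 × 151.8 = 484.3 kg O₂/d.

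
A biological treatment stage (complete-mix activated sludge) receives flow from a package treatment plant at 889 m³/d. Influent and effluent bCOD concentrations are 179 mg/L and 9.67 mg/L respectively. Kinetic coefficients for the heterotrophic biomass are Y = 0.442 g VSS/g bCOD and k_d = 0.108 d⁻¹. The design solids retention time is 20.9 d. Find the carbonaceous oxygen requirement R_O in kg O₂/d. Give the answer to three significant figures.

R_O ≈ 122 kg O₂/d

Observed yield with endogenous decay: Y_obs = Y / (1 + k_d·θ_c) = 0.442 / (1 + 0.108 × 20.9) = 0.442 / 3.257 = 0.1357 g VSS/g bCOD.
Q·(S₀ − S) = 889 × (179 − 9.67) × 10⁻³ = 150.5 kg/d removed.
Biomass synthesised: P_X = Y_obs × 150.5 = 20.43 kg VSS/d.
R_O = Q·(S₀ − S) − 1.42·P_X = 150.5 − 1.42 × 20.43 = 121.5 kg O₂/d.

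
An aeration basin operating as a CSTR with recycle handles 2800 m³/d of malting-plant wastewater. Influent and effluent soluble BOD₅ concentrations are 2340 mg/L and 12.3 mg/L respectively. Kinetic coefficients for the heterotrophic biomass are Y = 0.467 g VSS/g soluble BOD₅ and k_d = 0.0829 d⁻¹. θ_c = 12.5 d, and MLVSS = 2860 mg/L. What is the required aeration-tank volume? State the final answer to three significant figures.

V ≈ 6530 m³

Steady-state biomass mass balance: V·X·(1 + k_d·θ_c) = Y·Q·(S₀ − S)·θ_c, so V = 0.467 × 2800 × (2340 − 12.3) × 12.5 / [2860 × (1 + 0.0829 × 12.5)] = 3.8×10^7 / 5824 = 6533 m³.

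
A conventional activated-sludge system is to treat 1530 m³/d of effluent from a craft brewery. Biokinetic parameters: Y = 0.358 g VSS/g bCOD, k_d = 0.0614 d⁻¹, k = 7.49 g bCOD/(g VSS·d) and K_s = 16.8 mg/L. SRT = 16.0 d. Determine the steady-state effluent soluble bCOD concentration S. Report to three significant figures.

Effluent substrate depends only on kinetics and SRT: S = K_s(1 + k_d θ_c) / [θ_c(Yk − k_d) − 1] = 16.8 × (1 + 0.0614 × 16.0) / [16.0 × (0.358 × 7.49 − 0.0614) − 1] = 33.30 / 40.92 = 0.8139 mg/L.

S ≈ 0.814 mg/L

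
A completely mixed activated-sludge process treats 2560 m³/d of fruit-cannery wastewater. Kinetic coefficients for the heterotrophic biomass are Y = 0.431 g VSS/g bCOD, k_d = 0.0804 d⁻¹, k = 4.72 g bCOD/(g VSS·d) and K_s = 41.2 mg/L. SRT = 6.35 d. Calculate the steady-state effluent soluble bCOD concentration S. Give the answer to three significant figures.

Effluent substrate depends only on kinetics and SRT: S = K_s(1 + k_d θ_c) / [θ_c(Yk − k_d) − 1] = 41.2 × (1 + 0.0804 × 6.35) / [6.35 × (0.431 × 4.72 − 0.0804) − 1] = 62.23 / 11.41 = 5.456 mg/L.

S ≈ 5.46 mg/L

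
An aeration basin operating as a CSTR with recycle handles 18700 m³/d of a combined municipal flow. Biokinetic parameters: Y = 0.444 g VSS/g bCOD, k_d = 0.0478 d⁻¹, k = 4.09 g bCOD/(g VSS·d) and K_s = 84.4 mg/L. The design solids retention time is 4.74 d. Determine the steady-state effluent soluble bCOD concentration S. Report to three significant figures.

From the Monod/SRT balance for a CMAS, S = K_s·(1+k_d θ_c)/[θ_c·(Y k − k_d) − 1] = 84.4 × (1 + 0.0478 × 4.74) / [4.74 × (0.444 × 4.09 − 0.0478) − 1] = 103.5 / 7.381 = 14.03 mg/L.

S ≈ 14.0 mg/L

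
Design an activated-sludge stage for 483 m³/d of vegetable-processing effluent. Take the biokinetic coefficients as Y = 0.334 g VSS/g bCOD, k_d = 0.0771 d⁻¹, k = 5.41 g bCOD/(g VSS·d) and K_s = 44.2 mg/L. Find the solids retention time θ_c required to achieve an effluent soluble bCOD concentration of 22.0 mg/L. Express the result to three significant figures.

θ_c ≈ 1.91 d

From 1/θ_c = Y·k·S/(K_s + S) − k_d: Y·k·S/(K_s+S) = 0.334 × 5.41 × 22.0 / (44.2 + 22.0) = 0.6005 d⁻¹.
Then 1/θ_c = μ − k_d = 0.6005 − 0.0771 = 0.5234 d⁻¹, giving θ_c = 1.911 d.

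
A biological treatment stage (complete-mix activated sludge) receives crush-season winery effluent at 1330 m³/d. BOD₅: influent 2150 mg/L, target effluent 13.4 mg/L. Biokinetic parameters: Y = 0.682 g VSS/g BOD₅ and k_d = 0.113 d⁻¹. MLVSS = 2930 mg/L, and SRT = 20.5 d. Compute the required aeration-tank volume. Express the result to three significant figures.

V ≈ 4090 m³

Rearranging the biomass balance for a CMAS with decay, V = Y·Q·ΔS·θ_c / [X·(1+k_d θ_c)] = 0.682 × 1330 × (2150 − 13.4) × 20.5 / [2930 × (1 + 0.113 × 20.5)] = 3.97×10^7 / 9717 = 4089 m³.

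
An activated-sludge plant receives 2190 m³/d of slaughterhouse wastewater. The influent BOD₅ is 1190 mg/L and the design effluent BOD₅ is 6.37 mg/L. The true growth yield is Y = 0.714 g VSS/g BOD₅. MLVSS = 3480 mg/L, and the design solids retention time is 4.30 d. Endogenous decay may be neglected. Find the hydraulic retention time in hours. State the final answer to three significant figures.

With k_d = 0 the design equation reduces to V = Y Q (S₀−S) θ_c / X = 0.714 × 2190 × (1190 − 6.37) × 4.30 / 3480 = 2287 m³.
τ = V/Q = 2287/2190 = 1.044 d, or 25.06 h.

τ ≈ 25.1 h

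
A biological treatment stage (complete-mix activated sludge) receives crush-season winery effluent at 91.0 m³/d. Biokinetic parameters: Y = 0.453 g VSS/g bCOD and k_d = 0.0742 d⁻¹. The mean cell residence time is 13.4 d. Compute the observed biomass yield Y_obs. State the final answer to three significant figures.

Y_obs = Y / (1 + k_d θ_c) = 0.453 / (1 + 0.0742 × 13.4) = 0.453 / 1.994 = 0.2271.

Y_obs ≈ 0.227 g VSS/g bCOD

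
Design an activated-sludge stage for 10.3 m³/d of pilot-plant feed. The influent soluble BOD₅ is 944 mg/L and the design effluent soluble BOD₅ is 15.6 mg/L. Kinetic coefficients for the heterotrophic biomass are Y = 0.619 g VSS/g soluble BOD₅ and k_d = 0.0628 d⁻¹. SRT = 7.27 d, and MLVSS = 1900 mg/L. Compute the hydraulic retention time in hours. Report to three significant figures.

τ ≈ 36.2 h

Rearranging the biomass balance for a CMAS with decay, V = Y·Q·ΔS·θ_c / [X·(1+k_d θ_c)] = 0.619 × 10.3 × (944 − 15.6) × 7.27 / [1900 × (1 + 0.0628 × 7.27)] = 4.3×10^4 / 2767 = 15.55 m³.
τ = V/Q = 15.55/10.3 = 1.510 d, or 36.23 h.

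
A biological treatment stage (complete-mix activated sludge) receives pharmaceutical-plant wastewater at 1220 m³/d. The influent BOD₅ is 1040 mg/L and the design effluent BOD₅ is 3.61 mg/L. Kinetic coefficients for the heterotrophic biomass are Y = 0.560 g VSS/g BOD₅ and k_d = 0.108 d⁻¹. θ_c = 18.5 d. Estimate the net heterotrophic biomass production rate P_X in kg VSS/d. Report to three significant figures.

P_X ≈ 236 kg VSS/d

The observed yield is Y_obs = Y/(1 + k_d·θ_c) = 0.560 / (1 + 0.108 × 18.5) = 0.560 / 2.998 = 0.1868 g VSS per g BOD₅ removed.
Q·(S₀ − S) = 1220 × (1040 − 3.61) × 10⁻³ = 1264 kg/d removed.
So the net sludge growth is P_X = 0.1868 × 1264 = 236.2 kg VSS/d.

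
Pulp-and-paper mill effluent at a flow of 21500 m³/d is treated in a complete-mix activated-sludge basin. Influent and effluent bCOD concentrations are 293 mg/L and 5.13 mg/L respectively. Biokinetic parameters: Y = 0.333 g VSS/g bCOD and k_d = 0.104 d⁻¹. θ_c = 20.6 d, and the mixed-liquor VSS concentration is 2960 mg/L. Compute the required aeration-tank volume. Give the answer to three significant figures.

V ≈ 4560 m³

From the SRT design equation V = Y Q (S₀−S) θ_c / [X (1 + k_d θ_c)] = 0.333 × 21500 × (293 − 5.13) × 20.6 / [2960 × (1 + 0.104 × 20.6)] = 4.25×10^7 / 9302 = 4564 m³.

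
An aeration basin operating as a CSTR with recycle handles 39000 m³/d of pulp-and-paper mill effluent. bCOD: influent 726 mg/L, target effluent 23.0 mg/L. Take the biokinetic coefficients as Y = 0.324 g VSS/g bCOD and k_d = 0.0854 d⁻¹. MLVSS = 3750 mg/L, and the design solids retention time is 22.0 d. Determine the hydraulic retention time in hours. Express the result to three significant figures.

τ ≈ 11.1 h

Steady-state biomass mass balance: V·X·(1 + k_d·θ_c) = Y·Q·(S₀ − S)·θ_c, so V = 0.324 × 39000 × (726 − 23.0) × 22.0 / [3750 × (1 + 0.0854 × 22.0)] = 1.95×10^8 / 10796 = 18103 m³.
HRT = V/Q = 18103 m³ / 39000 m³·d⁻¹ = 0.4642 d × 24 = 11.14 h.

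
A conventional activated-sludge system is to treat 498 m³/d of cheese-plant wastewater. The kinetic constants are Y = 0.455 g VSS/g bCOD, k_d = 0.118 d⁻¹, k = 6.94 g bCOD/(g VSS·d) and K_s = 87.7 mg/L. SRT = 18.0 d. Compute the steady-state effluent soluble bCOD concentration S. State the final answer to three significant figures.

S ≈ 5.10 mg/L

For a completely mixed reactor with recycle the Lawrence–McCarty relation gives S = K_s·(1 + k_d·θ_c) / [θ_c·(Y·k − k_d) − 1] = 87.7 × (1 + 0.118 × 18.0) / [18.0 × (0.455 × 6.94 − 0.118) − 1] = 274.0 / 53.71 = 5.101 mg/L.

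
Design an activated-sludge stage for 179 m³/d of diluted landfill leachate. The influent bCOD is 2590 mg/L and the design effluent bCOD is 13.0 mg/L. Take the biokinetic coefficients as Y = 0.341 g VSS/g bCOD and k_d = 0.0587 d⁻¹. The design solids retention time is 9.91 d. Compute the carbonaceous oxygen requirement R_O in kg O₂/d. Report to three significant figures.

Correct the yield for decay: Y_obs = Y/(1 + k_d θ_c) = 0.341 / (1 + 0.0587 × 9.91) = 0.341 / 1.582 = 0.2156.
Q·(S₀ − S) = 179 × (2590 − 13.0) × 10⁻³ = 461.3 kg/d removed.
P_X = Y_obs·Q·(S₀ − S) = 0.2156 × 461.3 = 99.45 kg VSS/d.
R_O = Q·(S₀ − S) − 1.42·P_X = 461.3 − 1.42 × 99.45 = 320.1 kg O₂/d.

R_O ≈ 320 kg O₂/d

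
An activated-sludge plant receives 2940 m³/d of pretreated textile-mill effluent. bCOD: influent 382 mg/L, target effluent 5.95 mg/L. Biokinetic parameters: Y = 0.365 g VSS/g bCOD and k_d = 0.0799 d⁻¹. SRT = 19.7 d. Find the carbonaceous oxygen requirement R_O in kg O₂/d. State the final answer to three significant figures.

The observed yield is Y_obs = Y/(1 + k_d·θ_c) = 0.365 / (1 + 0.0799 × 19.7) = 0.365 / 2.574 = 0.1418 g VSS per g bCOD removed.
Substrate removed = Q·(S₀ − S) = 2940 m³/d × (382 − 5.95) g/m³ = 1.11×10^6 g/d = 1106 kg/d.
Biomass synthesised: P_X = Y_obs × 1106 = 156.8 kg VSS/d.
R_O = Q·(S₀ − S) − 1.42·P_X = 1106 − 1.42 × 156.8 = 883.0 kg O₂/d.

R_O ≈ 883 kg O₂/d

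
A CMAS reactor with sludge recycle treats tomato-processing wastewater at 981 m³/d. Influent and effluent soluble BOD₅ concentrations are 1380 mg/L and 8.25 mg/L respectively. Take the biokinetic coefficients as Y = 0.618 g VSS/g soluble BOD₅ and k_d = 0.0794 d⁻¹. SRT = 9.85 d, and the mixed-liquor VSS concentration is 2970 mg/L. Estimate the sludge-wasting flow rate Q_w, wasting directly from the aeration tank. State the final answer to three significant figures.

Steady-state biomass mass balance: V·X·(1 + k_d·θ_c) = Y·Q·(S₀ − S)·θ_c, so V = 0.618 × 981 × (1380 − 8.25) × 9.85 / [2970 × (1 + 0.0794 × 9.85)] = 8.19×10^6 / 5293 = 1548 m³.
For wasting at MLVSS concentration, Q_w = V/θ_c = 1548/9.85 = 157.1 m³/d.

Q_w ≈ 157 m³/d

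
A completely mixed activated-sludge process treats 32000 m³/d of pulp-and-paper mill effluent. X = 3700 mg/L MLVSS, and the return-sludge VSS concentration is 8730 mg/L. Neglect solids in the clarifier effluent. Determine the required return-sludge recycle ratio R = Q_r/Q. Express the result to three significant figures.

R = Q_r/Q = X/(X_r − X) = 3700 / (8730 − 3700) = 0.7356.

R ≈ 0.736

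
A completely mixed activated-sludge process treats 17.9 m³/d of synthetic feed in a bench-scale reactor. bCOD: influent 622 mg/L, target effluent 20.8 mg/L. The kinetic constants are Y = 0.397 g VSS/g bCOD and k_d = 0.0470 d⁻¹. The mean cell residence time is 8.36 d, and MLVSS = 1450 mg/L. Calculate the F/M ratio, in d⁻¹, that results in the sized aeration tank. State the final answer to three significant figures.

Steady-state biomass mass balance: V·X·(1 + k_d·θ_c) = Y·Q·(S₀ − S)·θ_c, so V = 0.397 × 17.9 × (622 − 20.8) × 8.36 / [1450 × (1 + 0.0470 × 8.36)] = 3.57×10^4 / 2020 = 17.68 m³.
F/M = Q·S₀ / (V·X) = 17.9 × 622 / (17.68 × 1450) = 0.4342 g bCOD·(g VSS·d)⁻¹.

F/M ≈ 0.434 d⁻¹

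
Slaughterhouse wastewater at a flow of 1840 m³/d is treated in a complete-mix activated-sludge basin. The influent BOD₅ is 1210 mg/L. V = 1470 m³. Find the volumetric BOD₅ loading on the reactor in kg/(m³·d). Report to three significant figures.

L_v = Q S₀ / V = 1840 × 1210 × 10⁻³ / 1470 = 1.515 kg/(m³·d).

L_v ≈ 1.51 kg BOD₅/(m³·d)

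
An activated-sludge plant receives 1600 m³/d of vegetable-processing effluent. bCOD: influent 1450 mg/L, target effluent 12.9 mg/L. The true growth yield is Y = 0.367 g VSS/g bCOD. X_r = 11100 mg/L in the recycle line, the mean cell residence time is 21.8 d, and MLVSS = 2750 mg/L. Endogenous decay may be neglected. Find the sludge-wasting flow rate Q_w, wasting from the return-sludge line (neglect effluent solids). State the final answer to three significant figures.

Q_w ≈ 76.0 m³/d

With k_d = 0 the design equation reduces to V = Y Q (S₀−S) θ_c / X = 0.367 × 1600 × (1450 − 12.9) × 21.8 / 2750 = 6690 m³.
θ_c = V·X/(Q_w·X_r) when wasting from the recycle, so Q_w = V·X/(θ_c·X_r) = 6690 × 2750 / (21.8 × 11100) = 76.02 m³/d.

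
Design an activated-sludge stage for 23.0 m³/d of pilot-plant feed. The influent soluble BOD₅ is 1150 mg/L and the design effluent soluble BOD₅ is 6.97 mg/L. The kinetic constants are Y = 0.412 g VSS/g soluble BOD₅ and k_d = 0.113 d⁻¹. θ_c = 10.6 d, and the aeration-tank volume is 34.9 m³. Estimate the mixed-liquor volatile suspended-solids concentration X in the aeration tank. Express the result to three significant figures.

X ≈ 1500 mg/L

Solving the biomass balance for X: X = Y Q (S₀−S) θ_c / [V (1+k_d θ_c)] = 0.412 × 23.0 × (1150 − 6.97) × 10.6 / [34.9 × (1 + 0.113 × 10.6)] = 1497 mg/L.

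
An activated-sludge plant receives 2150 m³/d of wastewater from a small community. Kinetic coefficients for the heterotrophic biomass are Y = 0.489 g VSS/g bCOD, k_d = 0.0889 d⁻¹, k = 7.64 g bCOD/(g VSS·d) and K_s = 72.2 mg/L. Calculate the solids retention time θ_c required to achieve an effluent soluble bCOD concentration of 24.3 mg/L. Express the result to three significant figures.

Specific growth rate at S = 24.3 mg/L: μ = YkS/(K_s+S) = 0.489·7.64·24.3/(72.2+24.3) = 0.9408 d⁻¹.
θ_c = 1/(μ − k_d) = 1/(0.9408 − 0.0889) = 1/0.8519 = 1.174 d.

θ_c ≈ 1.17 d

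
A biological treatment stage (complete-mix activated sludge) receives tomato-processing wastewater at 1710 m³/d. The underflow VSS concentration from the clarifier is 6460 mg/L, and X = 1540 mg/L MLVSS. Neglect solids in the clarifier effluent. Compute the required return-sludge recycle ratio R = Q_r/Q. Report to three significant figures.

R = Q_r/Q = X/(X_r − X) = 1540 / (6460 − 1540) = 0.3130.

R ≈ 0.313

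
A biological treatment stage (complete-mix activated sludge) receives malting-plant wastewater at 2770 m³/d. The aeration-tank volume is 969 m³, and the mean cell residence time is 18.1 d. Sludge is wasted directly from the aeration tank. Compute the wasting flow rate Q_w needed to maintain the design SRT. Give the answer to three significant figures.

Q_w ≈ 53.5 m³/d

Wasting from the aeration tank: Q_w = V / θ_c = 969.0 / 18.1 = 53.54 m³/d.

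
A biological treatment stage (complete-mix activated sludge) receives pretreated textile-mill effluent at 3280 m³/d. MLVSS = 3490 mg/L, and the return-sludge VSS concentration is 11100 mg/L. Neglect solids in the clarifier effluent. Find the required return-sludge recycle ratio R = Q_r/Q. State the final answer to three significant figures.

R ≈ 0.459

Mass balance around the secondary clarifier (neglecting effluent solids): R = X / (X_r − X) = 3490 / (11100 − 3490) = 0.4586.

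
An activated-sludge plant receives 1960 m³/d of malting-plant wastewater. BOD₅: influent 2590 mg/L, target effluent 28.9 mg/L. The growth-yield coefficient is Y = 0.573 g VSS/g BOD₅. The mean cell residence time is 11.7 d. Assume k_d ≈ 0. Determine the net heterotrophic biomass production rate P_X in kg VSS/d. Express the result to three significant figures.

P_X ≈ 2880 kg VSS/d

With endogenous decay neglected, the observed yield equals the true yield: Y_obs = Y = 0.573 g VSS/g BOD₅.
ΔS = 2590 − 28.9 = 2561 mg/L, so the substrate removal rate is 1960 × 2561/1000 = 5020 kg BOD₅/d.
So the net sludge growth is P_X = 0.5730 × 5020 = 2876 kg VSS/d.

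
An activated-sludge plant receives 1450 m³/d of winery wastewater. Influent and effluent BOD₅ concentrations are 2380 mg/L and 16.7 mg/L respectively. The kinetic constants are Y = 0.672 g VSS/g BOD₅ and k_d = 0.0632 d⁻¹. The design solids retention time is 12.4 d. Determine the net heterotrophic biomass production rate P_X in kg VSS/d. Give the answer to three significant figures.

P_X ≈ 1290 kg VSS/d

Observed yield with endogenous decay: Y_obs = Y / (1 + k_d·θ_c) = 0.672 / (1 + 0.0632 × 12.4) = 0.672 / 1.784 = 0.3767 g VSS/g BOD₅.
Mass of BOD₅ removed per day: Q(S₀ − S) = 1450 × 2363 g/m³ = 3427 kg/d.
Biomass produced: P_X = Y_obs·Q·ΔS = 0.3767 × 3427 ≈ 1291 kg VSS/d.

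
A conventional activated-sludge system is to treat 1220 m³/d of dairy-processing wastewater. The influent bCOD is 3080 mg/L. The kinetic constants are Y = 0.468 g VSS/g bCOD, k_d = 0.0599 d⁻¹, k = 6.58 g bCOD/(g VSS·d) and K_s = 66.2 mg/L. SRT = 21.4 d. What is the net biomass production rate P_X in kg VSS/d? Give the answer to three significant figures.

Effluent substrate depends only on kinetics and SRT: S = K_s(1 + k_d θ_c) / [θ_c(Yk − k_d) − 1] = 66.2 × (1 + 0.0599 × 21.4) / [21.4 × (0.468 × 6.58 − 0.0599) − 1] = 151.1 / 63.62 = 2.374 mg/L.
Y_obs = Y / (1 + k_d θ_c) = 0.468 / (1 + 0.0599 × 21.4) = 0.468 / 2.282 = 0.2051.
Mass of bCOD removed per day: Q(S₀ − S) = 1220 × 3078 g/m³ = 3755 kg/d.
So the net sludge growth is P_X = 0.2051 × 3755 = 770.1 kg VSS/d.

P_X ≈ 770 kg VSS/d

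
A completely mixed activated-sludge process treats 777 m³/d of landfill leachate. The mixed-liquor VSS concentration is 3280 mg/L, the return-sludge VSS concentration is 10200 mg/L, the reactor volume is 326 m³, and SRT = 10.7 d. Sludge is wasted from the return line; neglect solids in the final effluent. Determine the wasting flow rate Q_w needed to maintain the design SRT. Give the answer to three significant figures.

θ_c = V·X/(Q_w·X_r) when wasting from the recycle, so Q_w = V·X/(θ_c·X_r) = 326.0 × 3280 / (10.7 × 10200) = 9.797 m³/d.

Q_w ≈ 9.80 m³/d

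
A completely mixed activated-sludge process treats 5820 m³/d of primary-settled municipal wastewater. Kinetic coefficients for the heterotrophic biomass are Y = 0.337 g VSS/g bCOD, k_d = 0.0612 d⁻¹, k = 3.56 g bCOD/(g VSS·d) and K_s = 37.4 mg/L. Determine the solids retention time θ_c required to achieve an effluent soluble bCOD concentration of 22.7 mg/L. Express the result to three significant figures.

From 1/θ_c = Y·k·S/(K_s + S) − k_d: Y·k·S/(K_s+S) = 0.337 × 3.56 × 22.7 / (37.4 + 22.7) = 0.4531 d⁻¹.
Then 1/θ_c = μ − k_d = 0.4531 − 0.0612 = 0.3919 d⁻¹, giving θ_c = 2.551 d.

θ_c ≈ 2.55 d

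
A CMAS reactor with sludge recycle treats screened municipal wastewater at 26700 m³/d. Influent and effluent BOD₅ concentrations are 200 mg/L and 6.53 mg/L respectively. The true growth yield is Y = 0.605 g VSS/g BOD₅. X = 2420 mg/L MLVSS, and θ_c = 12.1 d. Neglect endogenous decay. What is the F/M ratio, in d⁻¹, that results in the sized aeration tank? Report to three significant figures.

F/M ≈ 0.141 d⁻¹

Biomass mass balance (decay neglected): V·X = Y·Q·(S₀ − S)·θ_c, so V = 0.605 × 26700 × (200 − 6.53) × 12.1 / 2420 = 15626 m³.
Food-to-microorganism ratio F/M = Q S₀ / (V X) = 26700 × 200 / (15626 × 2420) = 0.1412 d⁻¹.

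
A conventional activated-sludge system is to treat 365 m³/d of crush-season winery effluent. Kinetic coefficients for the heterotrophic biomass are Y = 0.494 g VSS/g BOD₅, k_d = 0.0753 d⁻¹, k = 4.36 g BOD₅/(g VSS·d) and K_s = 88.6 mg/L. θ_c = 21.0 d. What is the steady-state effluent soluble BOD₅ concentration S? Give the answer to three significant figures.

S ≈ 5.36 mg/L

For a completely mixed reactor with recycle the Lawrence–McCarty relation gives S = K_s·(1 + k_d·θ_c) / [θ_c·(Y·k − k_d) − 1] = 88.6 × (1 + 0.0753 × 21.0) / [21.0 × (0.494 × 4.36 − 0.0753) − 1] = 228.7 / 42.65 = 5.362 mg/L.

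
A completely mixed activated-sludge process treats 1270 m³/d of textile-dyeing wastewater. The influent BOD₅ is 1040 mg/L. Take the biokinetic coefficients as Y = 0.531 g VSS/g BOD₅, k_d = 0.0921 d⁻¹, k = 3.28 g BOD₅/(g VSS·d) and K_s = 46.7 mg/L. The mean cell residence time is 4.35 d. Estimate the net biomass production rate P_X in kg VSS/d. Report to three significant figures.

Effluent substrate depends only on kinetics and SRT: S = K_s(1 + k_d θ_c) / [θ_c(Yk − k_d) − 1] = 46.7 × (1 + 0.0921 × 4.35) / [4.35 × (0.531 × 3.28 − 0.0921) − 1] = 65.41 / 6.176 = 10.59 mg/L.
Correct the yield for decay: Y_obs = Y/(1 + k_d θ_c) = 0.531 / (1 + 0.0921 × 4.35) = 0.531 / 1.401 = 0.3791.
Mass of BOD₅ removed per day: Q(S₀ − S) = 1270 × 1029 g/m³ = 1307 kg/d.
Biomass produced: P_X = Y_obs·Q·ΔS = 0.3791 × 1307 ≈ 495.6 kg VSS/d.

P_X ≈ 496 kg VSS/d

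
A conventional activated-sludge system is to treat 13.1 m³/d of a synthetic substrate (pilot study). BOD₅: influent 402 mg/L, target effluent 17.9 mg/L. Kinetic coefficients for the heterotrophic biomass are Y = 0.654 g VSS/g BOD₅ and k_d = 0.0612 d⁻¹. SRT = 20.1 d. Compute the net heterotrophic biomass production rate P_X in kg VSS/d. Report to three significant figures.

P_X ≈ 1.48 kg VSS/d

Observed yield with endogenous decay: Y_obs = Y / (1 + k_d·θ_c) = 0.654 / (1 + 0.0612 × 20.1) = 0.654 / 2.230 = 0.2933 g VSS/g BOD₅.
Substrate removed = Q·(S₀ − S) = 13.1 m³/d × (402 − 17.9) g/m³ = 5.03×10^3 g/d = 5.032 kg/d.
Net biomass production P_X = Y_obs × Q·(S₀ − S) = 0.2933 × 5.032 = 1.476 kg VSS/d.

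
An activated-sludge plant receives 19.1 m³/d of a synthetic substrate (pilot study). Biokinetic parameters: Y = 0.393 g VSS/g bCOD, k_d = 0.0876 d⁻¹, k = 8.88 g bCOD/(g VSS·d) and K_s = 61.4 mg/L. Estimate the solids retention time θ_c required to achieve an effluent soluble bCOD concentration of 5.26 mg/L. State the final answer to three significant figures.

θ_c ≈ 5.33 d

At the target effluent, Y k S/(K_s+S) = 0.393×8.88×5.26/66.66 = 0.2754 d⁻¹.
Then 1/θ_c = μ − k_d = 0.2754 − 0.0876 = 0.1878 d⁻¹, giving θ_c = 5.325 d.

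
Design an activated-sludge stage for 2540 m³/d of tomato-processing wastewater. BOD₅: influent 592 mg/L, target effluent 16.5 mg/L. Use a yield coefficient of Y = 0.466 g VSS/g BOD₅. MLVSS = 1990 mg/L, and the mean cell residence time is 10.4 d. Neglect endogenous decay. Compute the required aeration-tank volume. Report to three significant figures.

Biomass mass balance (decay neglected): V·X = Y·Q·(S₀ − S)·θ_c, so V = 0.466 × 2540 × (592 − 16.5) × 10.4 / 1990 = 3560 m³.

V ≈ 3560 m³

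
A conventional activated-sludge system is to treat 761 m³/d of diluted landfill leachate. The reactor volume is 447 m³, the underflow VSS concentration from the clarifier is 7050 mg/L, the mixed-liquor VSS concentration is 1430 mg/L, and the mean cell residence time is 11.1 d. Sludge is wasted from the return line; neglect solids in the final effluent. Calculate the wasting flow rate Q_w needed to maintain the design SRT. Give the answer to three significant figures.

Wasting from the return line (neglecting effluent solids): Q_w = V·X / (θ_c·X_r) = 447.0 × 1430 / (11.1 × 7050) = 8.168 m³/d.

Q_w ≈ 8.17 m³/d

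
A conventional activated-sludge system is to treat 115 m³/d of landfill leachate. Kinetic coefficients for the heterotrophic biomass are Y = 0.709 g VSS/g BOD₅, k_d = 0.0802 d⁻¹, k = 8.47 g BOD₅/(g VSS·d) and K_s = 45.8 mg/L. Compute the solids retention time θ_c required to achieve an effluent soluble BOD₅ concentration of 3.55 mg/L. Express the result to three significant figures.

From 1/θ_c = Y·k·S/(K_s + S) − k_d: Y·k·S/(K_s+S) = 0.709 × 8.47 × 3.55 / (45.8 + 3.55) = 0.4320 d⁻¹.
1/θ_c = 0.4320 − 0.0802 = 0.3518 d⁻¹, so θ_c = 2.843 d.

θ_c ≈ 2.84 d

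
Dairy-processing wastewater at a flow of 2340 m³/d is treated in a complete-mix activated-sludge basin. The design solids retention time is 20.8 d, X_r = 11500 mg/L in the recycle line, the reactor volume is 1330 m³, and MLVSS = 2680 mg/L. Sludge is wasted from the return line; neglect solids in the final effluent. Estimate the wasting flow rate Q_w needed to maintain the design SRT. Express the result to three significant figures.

Q_w = (V·X)/(θ_c X_r) = 1330 × 2680 / (20.8 × 11500) = 14.90 m³/d.

Q_w ≈ 14.9 m³/d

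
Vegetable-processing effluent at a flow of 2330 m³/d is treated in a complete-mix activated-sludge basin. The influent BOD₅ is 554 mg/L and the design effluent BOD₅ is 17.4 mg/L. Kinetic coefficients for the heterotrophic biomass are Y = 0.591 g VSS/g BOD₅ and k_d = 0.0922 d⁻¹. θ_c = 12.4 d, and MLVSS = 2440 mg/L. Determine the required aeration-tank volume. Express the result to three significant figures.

Rearranging the biomass balance for a CMAS with decay, V = Y·Q·ΔS·θ_c / [X·(1+k_d θ_c)] = 0.591 × 2330 × (554 − 17.4) × 12.4 / [2440 × (1 + 0.0922 × 12.4)] = 9.16×10^6 / 5230 = 1752 m³.

V ≈ 1750 m³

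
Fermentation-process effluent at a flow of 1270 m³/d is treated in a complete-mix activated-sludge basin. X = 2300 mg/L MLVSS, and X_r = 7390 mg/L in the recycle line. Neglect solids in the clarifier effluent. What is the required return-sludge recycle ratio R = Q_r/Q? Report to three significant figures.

R = Q_r/Q = X/(X_r − X) = 2300 / (7390 − 2300) = 0.4519.

R ≈ 0.452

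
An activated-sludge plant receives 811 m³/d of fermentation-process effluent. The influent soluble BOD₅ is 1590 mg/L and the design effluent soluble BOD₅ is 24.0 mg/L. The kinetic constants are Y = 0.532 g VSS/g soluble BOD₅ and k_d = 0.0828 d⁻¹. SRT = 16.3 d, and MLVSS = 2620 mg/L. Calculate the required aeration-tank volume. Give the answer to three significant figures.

V ≈ 1790 m³

Rearranging the biomass balance for a CMAS with decay, V = Y·Q·ΔS·θ_c / [X·(1+k_d θ_c)] = 0.532 × 811 × (1590 − 24.0) × 16.3 / [2620 × (1 + 0.0828 × 16.3)] = 1.1×10^7 / 6156 = 1789 m³.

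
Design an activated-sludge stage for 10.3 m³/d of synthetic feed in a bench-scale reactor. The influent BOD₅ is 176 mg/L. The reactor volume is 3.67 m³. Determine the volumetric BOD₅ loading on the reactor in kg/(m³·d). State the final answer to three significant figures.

Applied BOD₅ load per unit volume = Q·S₀/V = (10.3 × 176/1000)/3.670 = 0.4940 kg BOD₅·m⁻³·d⁻¹.

L_v ≈ 0.494 kg BOD₅/(m³·d)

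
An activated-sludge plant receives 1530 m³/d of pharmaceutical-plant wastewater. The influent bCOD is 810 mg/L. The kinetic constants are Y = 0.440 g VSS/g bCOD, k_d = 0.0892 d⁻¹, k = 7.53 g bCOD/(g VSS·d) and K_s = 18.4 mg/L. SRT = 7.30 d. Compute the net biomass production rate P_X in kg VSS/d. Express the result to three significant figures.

From the Monod/SRT balance for a CMAS, S = K_s·(1+k_d θ_c)/[θ_c·(Y k − k_d) − 1] = 18.4 × (1 + 0.0892 × 7.30) / [7.30 × (0.440 × 7.53 − 0.0892) − 1] = 30.38 / 22.54 = 1.348 mg/L.
The observed yield is Y_obs = Y/(1 + k_d·θ_c) = 0.440 / (1 + 0.0892 × 7.30) = 0.440 / 1.651 = 0.2665 g VSS per g bCOD removed.
ΔS = 810 − 1.35 = 808.6 mg/L, so the substrate removal rate is 1530 × 808.6/1000 = 1237 kg bCOD/d.
Biomass produced: P_X = Y_obs·Q·ΔS = 0.2665 × 1237 ≈ 329.7 kg VSS/d.

P_X ≈ 330 kg VSS/d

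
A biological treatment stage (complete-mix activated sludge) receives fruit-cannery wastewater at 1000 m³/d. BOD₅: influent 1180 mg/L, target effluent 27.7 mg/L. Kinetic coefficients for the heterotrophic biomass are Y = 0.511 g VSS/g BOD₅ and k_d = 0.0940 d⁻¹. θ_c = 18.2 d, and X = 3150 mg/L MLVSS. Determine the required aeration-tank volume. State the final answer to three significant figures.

V ≈ 1260 m³

From the SRT design equation V = Y Q (S₀−S) θ_c / [X (1 + k_d θ_c)] = 0.511 × 1000 × (1180 − 27.7) × 18.2 / [3150 × (1 + 0.0940 × 18.2)] = 1.07×10^7 / 8539 = 1255 m³.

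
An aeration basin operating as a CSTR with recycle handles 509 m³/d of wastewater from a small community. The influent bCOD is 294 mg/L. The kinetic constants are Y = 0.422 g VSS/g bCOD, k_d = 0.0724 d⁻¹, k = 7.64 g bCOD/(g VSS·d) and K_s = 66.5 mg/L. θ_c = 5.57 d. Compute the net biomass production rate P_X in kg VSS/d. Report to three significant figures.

P_X ≈ 44.1 kg VSS/d

Effluent substrate depends only on kinetics and SRT: S = K_s(1 + k_d θ_c) / [θ_c(Yk − k_d) − 1] = 66.5 × (1 + 0.0724 × 5.57) / [5.57 × (0.422 × 7.64 − 0.0724) − 1] = 93.32 / 16.55 = 5.637 mg/L.
Y_obs = Y / (1 + k_d θ_c) = 0.422 / (1 + 0.0724 × 5.57) = 0.422 / 1.403 = 0.3007.
Mass of bCOD removed per day: Q(S₀ − S) = 509 × 288.4 g/m³ = 146.8 kg/d.
So the net sludge growth is P_X = 0.3007 × 146.8 = 44.14 kg VSS/d.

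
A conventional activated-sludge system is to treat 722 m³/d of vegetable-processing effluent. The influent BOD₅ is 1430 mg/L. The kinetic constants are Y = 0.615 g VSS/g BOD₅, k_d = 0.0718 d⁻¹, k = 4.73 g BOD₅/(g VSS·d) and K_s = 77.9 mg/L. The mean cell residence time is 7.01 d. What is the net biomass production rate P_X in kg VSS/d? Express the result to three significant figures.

Effluent substrate depends only on kinetics and SRT: S = K_s(1 + k_d θ_c) / [θ_c(Yk − k_d) − 1] = 77.9 × (1 + 0.0718 × 7.01) / [7.01 × (0.615 × 4.73 − 0.0718) − 1] = 117.1 / 18.89 = 6.200 mg/L.
Correct the yield for decay: Y_obs = Y/(1 + k_d θ_c) = 0.615 / (1 + 0.0718 × 7.01) = 0.615 / 1.503 = 0.4091.
Q·(S₀ − S) = 722 × (1430 − 6.20) × 10⁻³ = 1028 kg/d removed.
P_X = Y_obs · Q(S₀ − S) = 0.4091 × 1028 = 420.5 kg VSS/d.

P_X ≈ 421 kg VSS/d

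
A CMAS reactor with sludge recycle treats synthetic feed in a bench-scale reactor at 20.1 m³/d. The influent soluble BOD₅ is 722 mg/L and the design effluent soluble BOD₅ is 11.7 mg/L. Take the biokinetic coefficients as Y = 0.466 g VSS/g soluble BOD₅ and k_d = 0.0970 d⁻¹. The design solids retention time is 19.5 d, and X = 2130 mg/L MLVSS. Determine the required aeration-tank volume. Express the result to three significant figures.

V ≈ 21.1 m³

Rearranging the biomass balance for a CMAS with decay, V = Y·Q·ΔS·θ_c / [X·(1+k_d θ_c)] = 0.466 × 20.1 × (722 − 11.7) × 19.5 / [2130 × (1 + 0.0970 × 19.5)] = 1.3×10^5 / 6159 = 21.06 m³.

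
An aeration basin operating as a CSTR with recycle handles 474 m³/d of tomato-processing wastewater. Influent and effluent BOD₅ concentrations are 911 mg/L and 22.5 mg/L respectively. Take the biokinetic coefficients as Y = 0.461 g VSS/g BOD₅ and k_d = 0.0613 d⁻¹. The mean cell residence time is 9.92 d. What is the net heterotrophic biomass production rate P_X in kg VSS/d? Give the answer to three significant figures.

P_X ≈ 121 kg VSS/d

The observed yield is Y_obs = Y/(1 + k_d·θ_c) = 0.461 / (1 + 0.0613 × 9.92) = 0.461 / 1.608 = 0.2867 g VSS per g BOD₅ removed.
ΔS = 911 − 22.5 = 888.5 mg/L, so the substrate removal rate is 474 × 888.5/1000 = 421.1 kg BOD₅/d.
Net biomass production P_X = Y_obs × Q·(S₀ − S) = 0.2867 × 421.1 = 120.7 kg VSS/d.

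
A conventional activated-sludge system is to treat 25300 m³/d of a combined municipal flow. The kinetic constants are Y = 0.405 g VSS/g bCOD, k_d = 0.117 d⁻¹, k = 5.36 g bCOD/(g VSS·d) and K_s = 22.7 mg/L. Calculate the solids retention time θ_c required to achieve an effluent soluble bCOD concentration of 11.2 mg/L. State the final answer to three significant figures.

At the target effluent, Y k S/(K_s+S) = 0.405×5.36×11.2/33.90 = 0.7172 d⁻¹.
1/θ_c = 0.7172 − 0.117 = 0.6002 d⁻¹, so θ_c = 1.666 d.

θ_c ≈ 1.67 d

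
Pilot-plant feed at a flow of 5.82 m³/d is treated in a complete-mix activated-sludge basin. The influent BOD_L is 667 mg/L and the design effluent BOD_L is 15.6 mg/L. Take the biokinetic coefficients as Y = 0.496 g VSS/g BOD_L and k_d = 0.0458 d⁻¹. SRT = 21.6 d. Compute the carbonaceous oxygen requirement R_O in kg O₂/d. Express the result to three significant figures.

R_O ≈ 2.45 kg O₂/d

Y_obs = Y / (1 + k_d θ_c) = 0.496 / (1 + 0.0458 × 21.6) = 0.496 / 1.989 = 0.2493.
Q·(S₀ − S) = 5.82 × (667 − 15.6) × 10⁻³ = 3.791 kg/d removed.
Biomass synthesised: P_X = Y_obs × 3.791 = 0.9453 kg VSS/d.
R_O = Q·ΔS − 1.42 P_X = 3.791 − 1.342 = 2.449 kg O₂/d.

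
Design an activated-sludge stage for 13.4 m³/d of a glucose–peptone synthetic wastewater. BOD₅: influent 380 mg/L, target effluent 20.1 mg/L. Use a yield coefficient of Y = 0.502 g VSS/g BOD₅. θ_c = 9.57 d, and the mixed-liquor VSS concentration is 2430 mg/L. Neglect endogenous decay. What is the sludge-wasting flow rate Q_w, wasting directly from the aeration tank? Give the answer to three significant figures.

Q_w ≈ 0.996 m³/d

With k_d = 0 the design equation reduces to V = Y Q (S₀−S) θ_c / X = 0.502 × 13.4 × (380 − 20.1) × 9.57 / 2430 = 9.534 m³.
For wasting at MLVSS concentration, Q_w = V/θ_c = 9.534/9.57 = 0.9963 m³/d.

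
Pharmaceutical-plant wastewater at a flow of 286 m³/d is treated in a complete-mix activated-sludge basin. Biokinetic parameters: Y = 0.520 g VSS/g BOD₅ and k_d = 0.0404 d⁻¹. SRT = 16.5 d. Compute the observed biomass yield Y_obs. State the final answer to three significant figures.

The observed yield is Y_obs = Y/(1 + k_d·θ_c) = 0.520 / (1 + 0.0404 × 16.5) = 0.520 / 1.667 = 0.3120 g VSS per g BOD₅ removed.

Y_obs ≈ 0.312 g VSS/g BOD₅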